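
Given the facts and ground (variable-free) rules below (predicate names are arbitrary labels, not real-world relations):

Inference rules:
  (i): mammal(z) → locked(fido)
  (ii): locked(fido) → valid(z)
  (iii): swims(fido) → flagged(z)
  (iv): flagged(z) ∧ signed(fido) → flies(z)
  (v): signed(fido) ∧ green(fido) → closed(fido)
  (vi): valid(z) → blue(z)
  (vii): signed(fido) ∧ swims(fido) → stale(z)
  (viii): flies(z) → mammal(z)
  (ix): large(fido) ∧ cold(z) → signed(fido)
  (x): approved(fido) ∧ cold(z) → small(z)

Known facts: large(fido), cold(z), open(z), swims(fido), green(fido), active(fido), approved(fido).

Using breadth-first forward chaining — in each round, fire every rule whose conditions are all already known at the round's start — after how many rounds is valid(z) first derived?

Round 1 fires (iii), (ix), (x), giving flagged(z), signed(fido), small(z).
Round 2 fires (iv), (v), (vii), giving flies(z), closed(fido), stale(z).
Round 3 fires (viii), giving mammal(z).
Round 4 fires (i), giving locked(fido).
Round 5 fires (ii), giving valid(z).
valid(z) first appears in round 5.

5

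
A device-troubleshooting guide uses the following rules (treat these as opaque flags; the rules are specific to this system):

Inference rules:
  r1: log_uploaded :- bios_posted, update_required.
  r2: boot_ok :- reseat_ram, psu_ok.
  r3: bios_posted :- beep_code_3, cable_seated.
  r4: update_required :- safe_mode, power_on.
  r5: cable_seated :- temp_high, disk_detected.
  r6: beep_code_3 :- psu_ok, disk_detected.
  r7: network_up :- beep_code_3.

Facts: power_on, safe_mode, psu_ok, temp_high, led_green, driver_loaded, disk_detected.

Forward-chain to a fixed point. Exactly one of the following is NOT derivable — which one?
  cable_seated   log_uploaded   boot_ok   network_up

Round 1: r4 [update_required :- safe_mode, power_on.]; r5 [cable_seated :- temp_high, disk_detected.]; r6 [beep_code_3 :- psu_ok, disk_detected.]. Adds update_required, cable_seated, beep_code_3.
Round 2: r3 [bios_posted :- beep_code_3, cable_seated.]; r7 [network_up :- beep_code_3.]. Adds bios_posted, network_up.
Round 3: r1 [log_uploaded :- bios_posted, update_required.]. Adds log_uploaded.
Derived: log_uploaded (round 3), network_up (round 2), cable_seated (round 1). boot_ok never appears in any round.

boot_ok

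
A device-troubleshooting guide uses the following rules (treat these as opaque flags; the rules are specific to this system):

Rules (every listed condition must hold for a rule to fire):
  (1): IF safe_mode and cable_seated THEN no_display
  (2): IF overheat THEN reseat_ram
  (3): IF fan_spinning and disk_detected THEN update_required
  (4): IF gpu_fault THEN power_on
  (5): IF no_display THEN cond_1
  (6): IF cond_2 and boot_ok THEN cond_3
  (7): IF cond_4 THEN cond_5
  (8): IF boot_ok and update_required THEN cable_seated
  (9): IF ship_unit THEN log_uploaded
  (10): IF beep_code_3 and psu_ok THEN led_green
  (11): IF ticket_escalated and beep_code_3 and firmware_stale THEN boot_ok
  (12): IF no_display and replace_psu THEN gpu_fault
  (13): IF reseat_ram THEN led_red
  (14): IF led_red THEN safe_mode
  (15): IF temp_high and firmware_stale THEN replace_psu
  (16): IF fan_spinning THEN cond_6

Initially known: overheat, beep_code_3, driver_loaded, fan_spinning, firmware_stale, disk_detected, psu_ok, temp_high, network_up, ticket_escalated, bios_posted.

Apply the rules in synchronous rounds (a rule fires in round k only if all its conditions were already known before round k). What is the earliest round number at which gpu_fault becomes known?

Round 1 fires (2), (3), (10), (11), (15), (16), giving reseat_ram, update_required, led_green, boot_ok, replace_psu, cond_6.
Round 2 fires (8), (13), giving cable_seated, led_red.
Round 3 fires (14), giving safe_mode.
Round 4 fires (1), giving no_display.
Round 5 fires (5), (12), giving cond_1, gpu_fault.
gpu_fault first appears in round 5.

5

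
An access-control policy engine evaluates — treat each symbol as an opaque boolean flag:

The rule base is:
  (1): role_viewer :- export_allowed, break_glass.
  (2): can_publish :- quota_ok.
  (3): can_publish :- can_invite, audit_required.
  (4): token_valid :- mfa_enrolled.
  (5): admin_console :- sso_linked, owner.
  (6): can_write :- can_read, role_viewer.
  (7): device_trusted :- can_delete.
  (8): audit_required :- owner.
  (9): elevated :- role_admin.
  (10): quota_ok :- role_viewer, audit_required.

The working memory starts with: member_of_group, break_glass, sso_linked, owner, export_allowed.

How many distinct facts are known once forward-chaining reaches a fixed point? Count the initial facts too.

Round 1 fires (1), (5), (8), giving role_viewer, admin_console, audit_required.
Round 2 fires (10), giving quota_ok.
Round 3 fires (2), giving can_publish.
Closure: {admin_console, audit_required, break_glass, can_publish, export_allowed, member_of_group, owner, quota_ok, role_viewer, sso_linked} — 10 facts.

10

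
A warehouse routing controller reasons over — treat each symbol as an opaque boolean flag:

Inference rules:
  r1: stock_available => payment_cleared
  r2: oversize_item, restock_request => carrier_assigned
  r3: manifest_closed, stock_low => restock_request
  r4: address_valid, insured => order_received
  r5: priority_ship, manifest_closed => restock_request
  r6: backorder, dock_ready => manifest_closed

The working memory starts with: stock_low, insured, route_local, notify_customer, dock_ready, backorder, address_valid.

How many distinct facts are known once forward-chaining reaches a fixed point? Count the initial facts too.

Round 1: r4 [address_valid, insured => order_received]; r6 [backorder, dock_ready => manifest_closed]. Adds order_received, manifest_closed.
Round 2: r3 [manifest_closed, stock_low => restock_request]. Adds restock_request.
Closure: {address_valid, backorder, dock_ready, insured, manifest_closed, notify_customer, order_received, restock_request, route_local, stock_low} — 10 facts.

10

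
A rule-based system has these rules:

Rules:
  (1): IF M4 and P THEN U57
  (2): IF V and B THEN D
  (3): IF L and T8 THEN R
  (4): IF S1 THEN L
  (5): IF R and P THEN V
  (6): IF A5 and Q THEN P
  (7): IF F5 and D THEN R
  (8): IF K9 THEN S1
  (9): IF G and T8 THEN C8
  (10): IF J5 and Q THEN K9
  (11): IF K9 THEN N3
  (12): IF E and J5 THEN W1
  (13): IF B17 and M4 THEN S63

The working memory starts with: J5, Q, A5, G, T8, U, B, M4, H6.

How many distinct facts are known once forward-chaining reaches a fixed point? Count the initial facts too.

Round 1: (6) [IF A5 and Q THEN P]; (9) [IF G and T8 THEN C8]; (10) [IF J5 and Q THEN K9]. Adds P, C8, K9.
Round 2: (1) [IF M4 and P THEN U57]; (8) [IF K9 THEN S1]; (11) [IF K9 THEN N3]. Adds U57, S1, N3.
Round 3: (4) [IF S1 THEN L]. Adds L.
Round 4: (3) [IF L and T8 THEN R]. Adds R.
Round 5: (5) [IF R and P THEN V]. Adds V.
Round 6: (2) [IF V and B THEN D]. Adds D.
Closure: {A5, B, C8, D, G, H6, J5, K9, L, M4, N3, P, Q, R, S1, T8, U, U57, V} — 19 facts.

19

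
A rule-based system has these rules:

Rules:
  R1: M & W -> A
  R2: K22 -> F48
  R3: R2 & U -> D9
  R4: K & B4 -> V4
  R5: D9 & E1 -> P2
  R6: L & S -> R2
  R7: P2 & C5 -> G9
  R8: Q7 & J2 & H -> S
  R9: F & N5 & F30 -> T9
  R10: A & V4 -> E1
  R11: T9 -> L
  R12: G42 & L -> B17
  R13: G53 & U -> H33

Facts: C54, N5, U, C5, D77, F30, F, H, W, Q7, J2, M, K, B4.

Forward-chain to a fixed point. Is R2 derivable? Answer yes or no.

yes

Round 1 — R1, R4, R8, R9, derive A, V4, S, T9.
Round 2 — R10, R11, derive E1, L.
Round 3 — R6, derive R2.
Round 4 — R3, derive D9.
Round 5 — R5, derive P2.
Round 6 — R7, derive G9.
R2 appears in round 3, so it is derivable.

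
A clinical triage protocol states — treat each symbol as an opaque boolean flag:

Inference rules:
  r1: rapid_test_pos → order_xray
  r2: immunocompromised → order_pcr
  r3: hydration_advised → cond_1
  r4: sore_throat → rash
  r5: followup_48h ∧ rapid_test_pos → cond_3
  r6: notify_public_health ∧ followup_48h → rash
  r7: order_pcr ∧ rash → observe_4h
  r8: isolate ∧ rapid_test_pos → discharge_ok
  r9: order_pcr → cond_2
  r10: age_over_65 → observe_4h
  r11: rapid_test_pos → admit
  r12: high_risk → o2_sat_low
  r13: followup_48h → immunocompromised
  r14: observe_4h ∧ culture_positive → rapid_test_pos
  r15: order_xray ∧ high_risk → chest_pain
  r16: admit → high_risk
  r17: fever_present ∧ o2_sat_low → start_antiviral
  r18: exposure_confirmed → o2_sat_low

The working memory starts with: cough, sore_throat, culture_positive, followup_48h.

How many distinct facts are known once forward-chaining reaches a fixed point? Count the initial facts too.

Round 1 fires r4, r13, giving rash, immunocompromised.
Round 2 fires r2, giving order_pcr.
Round 3 fires r7, r9, giving observe_4h, cond_2.
Round 4 fires r14, giving rapid_test_pos.
Round 5 fires r1, r5, r11, giving order_xray, cond_3, admit.
Round 6 fires r16, giving high_risk.
Round 7 fires r12, r15, giving o2_sat_low, chest_pain.
Closure: {admit, chest_pain, cond_2, cond_3, cough, culture_positive, followup_48h, high_risk, immunocompromised, o2_sat_low, observe_4h, order_pcr, order_xray, rapid_test_pos, rash, sore_throat} — 16 facts.

16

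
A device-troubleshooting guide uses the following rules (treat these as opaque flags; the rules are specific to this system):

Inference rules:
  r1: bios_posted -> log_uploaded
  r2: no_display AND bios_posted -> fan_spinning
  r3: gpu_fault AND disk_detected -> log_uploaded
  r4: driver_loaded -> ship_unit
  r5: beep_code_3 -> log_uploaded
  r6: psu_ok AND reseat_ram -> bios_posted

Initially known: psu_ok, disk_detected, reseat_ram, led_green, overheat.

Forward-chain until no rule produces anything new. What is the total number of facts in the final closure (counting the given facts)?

Round 1: r6 [psu_ok AND reseat_ram -> bios_posted]. New: bios_posted.
Round 2: r1 [bios_posted -> log_uploaded]. New: log_uploaded.
Closure: {bios_posted, disk_detected, led_green, log_uploaded, overheat, psu_ok, reseat_ram} — 7 facts.

7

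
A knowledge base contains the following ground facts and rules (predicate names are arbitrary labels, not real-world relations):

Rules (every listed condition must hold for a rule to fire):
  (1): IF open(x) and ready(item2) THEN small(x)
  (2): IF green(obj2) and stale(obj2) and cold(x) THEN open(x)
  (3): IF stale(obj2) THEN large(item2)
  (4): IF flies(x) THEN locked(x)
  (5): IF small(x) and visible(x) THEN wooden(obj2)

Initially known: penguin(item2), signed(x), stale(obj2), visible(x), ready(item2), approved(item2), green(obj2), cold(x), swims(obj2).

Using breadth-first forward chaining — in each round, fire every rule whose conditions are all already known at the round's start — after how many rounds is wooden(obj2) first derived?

Round 1: (2) [IF green(obj2) and stale(obj2) and cold(x) THEN open(x)]; (3) [IF stale(obj2) THEN large(item2)]. Adds open(x), large(item2).
Round 2: (1) [IF open(x) and ready(item2) THEN small(x)]. Adds small(x).
Round 3: (5) [IF small(x) and visible(x) THEN wooden(obj2)]. Adds wooden(obj2).
wooden(obj2) first appears in round 3.

3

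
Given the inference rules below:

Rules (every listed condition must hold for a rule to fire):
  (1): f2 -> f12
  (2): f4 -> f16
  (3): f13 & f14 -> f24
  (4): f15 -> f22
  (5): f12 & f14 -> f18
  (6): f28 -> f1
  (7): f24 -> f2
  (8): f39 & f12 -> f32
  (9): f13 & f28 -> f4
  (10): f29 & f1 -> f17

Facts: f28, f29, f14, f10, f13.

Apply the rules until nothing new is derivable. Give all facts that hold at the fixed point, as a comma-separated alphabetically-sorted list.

Round 1 fires (3), (6), (9), giving f24, f1, f4.
Round 2 fires (2), (7), (10), giving f16, f2, f17.
Round 3 fires (1), giving f12.
Round 4 fires (5), giving f18.

f1, f10, f12, f13, f14, f16, f17, f18, f2, f24, f28, f29, f4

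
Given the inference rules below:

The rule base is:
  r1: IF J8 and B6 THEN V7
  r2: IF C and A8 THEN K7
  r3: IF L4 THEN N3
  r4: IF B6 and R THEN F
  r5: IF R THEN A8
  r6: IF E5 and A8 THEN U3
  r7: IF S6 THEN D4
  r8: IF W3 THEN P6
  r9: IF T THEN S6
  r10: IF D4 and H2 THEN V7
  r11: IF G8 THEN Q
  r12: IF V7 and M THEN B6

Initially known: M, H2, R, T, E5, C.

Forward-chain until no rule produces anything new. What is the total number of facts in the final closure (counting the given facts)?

Round 1: r5 [IF R THEN A8]; r9 [IF T THEN S6]. New: A8, S6.
Round 2: r2 [IF C and A8 THEN K7]; r6 [IF E5 and A8 THEN U3]; r7 [IF S6 THEN D4]. New: K7, U3, D4.
Round 3: r10 [IF D4 and H2 THEN V7]. New: V7.
Round 4: r12 [IF V7 and M THEN B6]. New: B6.
Round 5: r4 [IF B6 and R THEN F]. New: F.
Closure: {A8, B6, C, D4, E5, F, H2, K7, M, R, S6, T, U3, V7} — 14 facts.

14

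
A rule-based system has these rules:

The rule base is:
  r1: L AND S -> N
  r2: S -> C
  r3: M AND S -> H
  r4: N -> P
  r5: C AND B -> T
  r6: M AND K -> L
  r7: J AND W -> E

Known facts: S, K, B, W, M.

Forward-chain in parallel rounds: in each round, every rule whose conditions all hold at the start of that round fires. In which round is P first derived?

[1] r2 [S -> C]; r3 [M AND S -> H]; r6 [M AND K -> L]. ⇒ new: C, H, L.
[2] r1 [L AND S -> N]; r5 [C AND B -> T]. ⇒ new: N, T.
[3] r4 [N -> P]. ⇒ new: P.
P first appears in round 3.

3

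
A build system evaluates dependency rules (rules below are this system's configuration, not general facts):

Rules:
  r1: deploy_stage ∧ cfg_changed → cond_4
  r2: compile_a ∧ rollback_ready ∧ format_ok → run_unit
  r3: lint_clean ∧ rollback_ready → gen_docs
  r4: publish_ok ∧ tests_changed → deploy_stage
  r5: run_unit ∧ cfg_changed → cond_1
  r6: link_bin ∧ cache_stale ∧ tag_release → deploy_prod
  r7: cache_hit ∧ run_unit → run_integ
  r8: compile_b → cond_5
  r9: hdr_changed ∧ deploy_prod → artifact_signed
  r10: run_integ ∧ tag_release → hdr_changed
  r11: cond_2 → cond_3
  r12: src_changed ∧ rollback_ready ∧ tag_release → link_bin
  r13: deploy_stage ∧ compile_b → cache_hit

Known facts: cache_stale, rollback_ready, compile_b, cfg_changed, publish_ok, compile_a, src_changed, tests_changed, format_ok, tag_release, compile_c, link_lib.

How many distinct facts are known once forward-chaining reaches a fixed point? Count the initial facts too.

Round 1: r2 [compile_a ∧ rollback_ready ∧ format_ok → run_unit]; r4 [publish_ok ∧ tests_changed → deploy_stage]; r8 [compile_b → cond_5]; r12 [src_changed ∧ rollback_ready ∧ tag_release → link_bin]. Adds run_unit, deploy_stage, cond_5, link_bin.
Round 2: r1 [deploy_stage ∧ cfg_changed → cond_4]; r5 [run_unit ∧ cfg_changed → cond_1]; r6 [link_bin ∧ cache_stale ∧ tag_release → deploy_prod]; r13 [deploy_stage ∧ compile_b → cache_hit]. Adds cond_4, cond_1, deploy_prod, cache_hit.
Round 3: r7 [cache_hit ∧ run_unit → run_integ]. Adds run_integ.
Round 4: r10 [run_integ ∧ tag_release → hdr_changed]. Adds hdr_changed.
Round 5: r9 [hdr_changed ∧ deploy_prod → artifact_signed]. Adds artifact_signed.
Closure: {artifact_signed, cache_hit, cache_stale, cfg_changed, compile_a, compile_b, compile_c, cond_1, cond_4, cond_5, deploy_prod, deploy_stage, format_ok, hdr_changed, link_bin, link_lib, publish_ok, rollback_ready, run_integ, run_unit, src_changed, tag_release, tests_changed} — 23 facts.

23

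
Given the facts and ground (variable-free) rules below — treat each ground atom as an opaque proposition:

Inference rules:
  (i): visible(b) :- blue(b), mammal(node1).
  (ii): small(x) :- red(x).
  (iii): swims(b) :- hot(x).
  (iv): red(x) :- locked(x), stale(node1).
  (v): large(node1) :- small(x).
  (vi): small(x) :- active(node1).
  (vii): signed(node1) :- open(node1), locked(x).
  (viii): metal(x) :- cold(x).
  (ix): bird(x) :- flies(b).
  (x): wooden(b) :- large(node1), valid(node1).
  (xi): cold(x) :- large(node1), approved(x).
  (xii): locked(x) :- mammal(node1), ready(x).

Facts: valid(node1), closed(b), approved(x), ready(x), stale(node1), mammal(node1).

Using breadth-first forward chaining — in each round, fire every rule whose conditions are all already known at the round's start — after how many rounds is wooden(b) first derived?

Round 1 — (xii), derive locked(x).
Round 2 — (iv), derive red(x).
Round 3 — (ii), derive small(x).
Round 4 — (v), derive large(node1).
Round 5 — (x), (xi), derive wooden(b), cold(x).
wooden(b) first appears in round 5.

5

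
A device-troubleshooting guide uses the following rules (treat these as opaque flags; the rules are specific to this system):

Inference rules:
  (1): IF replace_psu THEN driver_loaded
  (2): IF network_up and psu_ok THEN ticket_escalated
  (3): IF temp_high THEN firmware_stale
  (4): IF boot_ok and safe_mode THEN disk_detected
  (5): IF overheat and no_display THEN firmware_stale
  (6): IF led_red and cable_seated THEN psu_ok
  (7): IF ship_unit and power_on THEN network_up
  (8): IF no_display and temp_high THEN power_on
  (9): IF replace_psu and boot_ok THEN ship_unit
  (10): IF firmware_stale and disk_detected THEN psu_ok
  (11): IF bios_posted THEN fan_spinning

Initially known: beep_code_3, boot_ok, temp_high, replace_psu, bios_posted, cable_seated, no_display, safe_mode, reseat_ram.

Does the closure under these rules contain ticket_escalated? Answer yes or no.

[1] (1) [IF replace_psu THEN driver_loaded]; (3) [IF temp_high THEN firmware_stale]; (4) [IF boot_ok and safe_mode THEN disk_detected]; (8) [IF no_display and temp_high THEN power_on]; (9) [IF replace_psu and boot_ok THEN ship_unit]; (11) [IF bios_posted THEN fan_spinning]. ⇒ new: driver_loaded, firmware_stale, disk_detected, power_on, ship_unit, fan_spinning.
[2] (7) [IF ship_unit and power_on THEN network_up]; (10) [IF firmware_stale and disk_detected THEN psu_ok]. ⇒ new: network_up, psu_ok.
[3] (2) [IF network_up and psu_ok THEN ticket_escalated]. ⇒ new: ticket_escalated.
ticket_escalated appears in round 3, so it is derivable.

yes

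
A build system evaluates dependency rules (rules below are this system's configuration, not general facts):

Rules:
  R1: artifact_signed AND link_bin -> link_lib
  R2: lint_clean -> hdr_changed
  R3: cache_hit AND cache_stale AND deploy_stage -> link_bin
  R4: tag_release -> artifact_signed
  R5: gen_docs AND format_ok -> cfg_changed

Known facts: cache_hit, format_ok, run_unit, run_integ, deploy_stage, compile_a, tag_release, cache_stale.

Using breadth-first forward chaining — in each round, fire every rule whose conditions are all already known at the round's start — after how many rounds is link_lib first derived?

Round 1 fires R3, R4, giving link_bin, artifact_signed.
Round 2 fires R1, giving link_lib.
link_lib first appears in round 2.

2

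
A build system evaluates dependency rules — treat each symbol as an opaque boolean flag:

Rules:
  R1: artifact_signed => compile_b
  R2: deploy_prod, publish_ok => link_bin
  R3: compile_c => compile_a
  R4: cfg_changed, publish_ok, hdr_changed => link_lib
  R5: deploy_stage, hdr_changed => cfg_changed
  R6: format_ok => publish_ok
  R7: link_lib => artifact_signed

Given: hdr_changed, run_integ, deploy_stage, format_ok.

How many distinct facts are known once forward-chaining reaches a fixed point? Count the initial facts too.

Round 1 — R5, R6, derive cfg_changed, publish_ok.
Round 2 — R4, derive link_lib.
Round 3 — R7, derive artifact_signed.
Round 4 — R1, derive compile_b.
Closure: {artifact_signed, cfg_changed, compile_b, deploy_stage, format_ok, hdr_changed, link_lib, publish_ok, run_integ} — 9 facts.

9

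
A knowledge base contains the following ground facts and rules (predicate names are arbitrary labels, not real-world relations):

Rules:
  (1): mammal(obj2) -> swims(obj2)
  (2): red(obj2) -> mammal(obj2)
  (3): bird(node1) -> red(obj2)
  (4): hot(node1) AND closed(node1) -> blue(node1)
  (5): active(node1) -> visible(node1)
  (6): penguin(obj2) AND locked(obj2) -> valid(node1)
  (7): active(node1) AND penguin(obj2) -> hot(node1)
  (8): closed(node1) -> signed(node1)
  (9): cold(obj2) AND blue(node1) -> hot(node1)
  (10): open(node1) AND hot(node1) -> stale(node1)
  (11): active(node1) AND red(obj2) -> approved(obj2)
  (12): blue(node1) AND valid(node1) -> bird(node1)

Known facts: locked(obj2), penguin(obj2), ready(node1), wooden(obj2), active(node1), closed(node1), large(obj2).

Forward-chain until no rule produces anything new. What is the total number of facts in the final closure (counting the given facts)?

[1] (5) [active(node1) -> visible(node1)]; (6) [penguin(obj2) AND locked(obj2) -> valid(node1)]; (7) [active(node1) AND penguin(obj2) -> hot(node1)]; (8) [closed(node1) -> signed(node1)]. ⇒ new: visible(node1), valid(node1), hot(node1), signed(node1).
[2] (4) [hot(node1) AND closed(node1) -> blue(node1)]. ⇒ new: blue(node1).
[3] (12) [blue(node1) AND valid(node1) -> bird(node1)]. ⇒ new: bird(node1).
[4] (3) [bird(node1) -> red(obj2)]. ⇒ new: red(obj2).
[5] (2) [red(obj2) -> mammal(obj2)]; (11) [active(node1) AND red(obj2) -> approved(obj2)]. ⇒ new: mammal(obj2), approved(obj2).
[6] (1) [mammal(obj2) -> swims(obj2)]. ⇒ new: swims(obj2).
Closure: {active(node1), approved(obj2), bird(node1), blue(node1), closed(node1), hot(node1), large(obj2), locked(obj2), mammal(obj2), penguin(obj2), ready(node1), red(obj2), signed(node1), swims(obj2), valid(node1), visible(node1), wooden(obj2)} — 17 facts.

17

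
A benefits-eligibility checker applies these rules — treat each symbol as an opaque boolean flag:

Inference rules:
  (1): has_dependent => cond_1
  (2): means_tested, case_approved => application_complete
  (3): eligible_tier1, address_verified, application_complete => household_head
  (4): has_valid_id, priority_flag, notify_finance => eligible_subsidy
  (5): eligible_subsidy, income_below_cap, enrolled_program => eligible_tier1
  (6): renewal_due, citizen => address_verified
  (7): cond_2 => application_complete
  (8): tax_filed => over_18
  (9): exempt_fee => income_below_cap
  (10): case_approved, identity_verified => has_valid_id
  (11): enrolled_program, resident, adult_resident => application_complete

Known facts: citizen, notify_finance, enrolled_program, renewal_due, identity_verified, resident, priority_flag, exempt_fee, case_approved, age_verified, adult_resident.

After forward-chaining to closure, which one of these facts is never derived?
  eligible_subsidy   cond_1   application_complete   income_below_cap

Round 1 — (6), (9), (10), (11), derive address_verified, income_below_cap, has_valid_id, application_complete.
Round 2 — (4), derive eligible_subsidy.
Round 3 — (5), derive eligible_tier1.
Round 4 — (3), derive household_head.
Derived: eligible_subsidy (round 2), income_below_cap (round 1), application_complete (round 1). cond_1 never appears in any round.

cond_1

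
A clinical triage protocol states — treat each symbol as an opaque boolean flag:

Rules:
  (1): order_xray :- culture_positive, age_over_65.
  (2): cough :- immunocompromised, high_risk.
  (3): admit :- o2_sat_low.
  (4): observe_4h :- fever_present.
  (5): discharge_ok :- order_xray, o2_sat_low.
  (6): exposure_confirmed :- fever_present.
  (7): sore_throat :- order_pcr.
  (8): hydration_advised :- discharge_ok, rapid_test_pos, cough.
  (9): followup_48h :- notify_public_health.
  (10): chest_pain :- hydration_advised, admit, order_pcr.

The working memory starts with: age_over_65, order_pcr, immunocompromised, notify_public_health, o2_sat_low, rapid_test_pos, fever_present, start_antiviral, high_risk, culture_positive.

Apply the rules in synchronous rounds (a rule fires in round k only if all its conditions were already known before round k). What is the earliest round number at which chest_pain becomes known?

4

Round 1: (1) [order_xray :- culture_positive, age_over_65.]; (2) [cough :- immunocompromised, high_risk.]; (3) [admit :- o2_sat_low.]; (4) [observe_4h :- fever_present.]; (6) [exposure_confirmed :- fever_present.]; (7) [sore_throat :- order_pcr.]; (9) [followup_48h :- notify_public_health.]. New: order_xray, cough, admit, observe_4h, exposure_confirmed, sore_throat, followup_48h.
Round 2: (5) [discharge_ok :- order_xray, o2_sat_low.]. New: discharge_ok.
Round 3: (8) [hydration_advised :- discharge_ok, rapid_test_pos, cough.]. New: hydration_advised.
Round 4: (10) [chest_pain :- hydration_advised, admit, order_pcr.]. New: chest_pain.
chest_pain first appears in round 4.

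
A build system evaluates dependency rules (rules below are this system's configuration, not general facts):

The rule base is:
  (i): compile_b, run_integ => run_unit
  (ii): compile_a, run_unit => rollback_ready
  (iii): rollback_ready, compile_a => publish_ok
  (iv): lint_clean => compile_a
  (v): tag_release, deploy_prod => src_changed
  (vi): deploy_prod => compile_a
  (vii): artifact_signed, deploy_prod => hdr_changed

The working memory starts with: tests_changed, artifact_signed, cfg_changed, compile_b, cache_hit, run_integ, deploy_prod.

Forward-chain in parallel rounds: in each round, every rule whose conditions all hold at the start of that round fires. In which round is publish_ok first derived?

Round 1 fires (i), (vi), (vii), giving run_unit, compile_a, hdr_changed.
Round 2 fires (ii), giving rollback_ready.
Round 3 fires (iii), giving publish_ok.
publish_ok first appears in round 3.

3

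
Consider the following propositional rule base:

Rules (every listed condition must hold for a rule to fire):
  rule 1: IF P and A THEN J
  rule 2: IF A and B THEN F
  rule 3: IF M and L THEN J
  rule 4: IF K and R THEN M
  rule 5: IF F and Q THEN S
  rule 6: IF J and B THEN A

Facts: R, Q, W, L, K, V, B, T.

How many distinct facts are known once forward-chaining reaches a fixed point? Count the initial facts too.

Round 1: rule 4 [IF K and R THEN M]. New: M.
Round 2: rule 3 [IF M and L THEN J]. New: J.
Round 3: rule 6 [IF J and B THEN A]. New: A.
Round 4: rule 2 [IF A and B THEN F]. New: F.
Round 5: rule 5 [IF F and Q THEN S]. New: S.
Closure: {A, B, F, J, K, L, M, Q, R, S, T, V, W} — 13 facts.

13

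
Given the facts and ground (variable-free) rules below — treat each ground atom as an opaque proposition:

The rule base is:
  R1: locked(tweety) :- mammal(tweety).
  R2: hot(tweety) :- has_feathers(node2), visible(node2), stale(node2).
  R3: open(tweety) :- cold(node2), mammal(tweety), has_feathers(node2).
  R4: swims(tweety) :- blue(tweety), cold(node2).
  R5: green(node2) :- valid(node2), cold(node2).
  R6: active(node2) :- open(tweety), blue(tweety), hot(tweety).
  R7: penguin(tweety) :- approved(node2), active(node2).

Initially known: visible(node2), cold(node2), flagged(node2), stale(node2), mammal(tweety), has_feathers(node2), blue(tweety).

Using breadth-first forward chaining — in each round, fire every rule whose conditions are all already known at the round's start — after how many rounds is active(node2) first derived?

Round 1 fires R1, R2, R3, R4, giving locked(tweety), hot(tweety), open(tweety), swims(tweety).
Round 2 fires R6, giving active(node2).
active(node2) first appears in round 2.

2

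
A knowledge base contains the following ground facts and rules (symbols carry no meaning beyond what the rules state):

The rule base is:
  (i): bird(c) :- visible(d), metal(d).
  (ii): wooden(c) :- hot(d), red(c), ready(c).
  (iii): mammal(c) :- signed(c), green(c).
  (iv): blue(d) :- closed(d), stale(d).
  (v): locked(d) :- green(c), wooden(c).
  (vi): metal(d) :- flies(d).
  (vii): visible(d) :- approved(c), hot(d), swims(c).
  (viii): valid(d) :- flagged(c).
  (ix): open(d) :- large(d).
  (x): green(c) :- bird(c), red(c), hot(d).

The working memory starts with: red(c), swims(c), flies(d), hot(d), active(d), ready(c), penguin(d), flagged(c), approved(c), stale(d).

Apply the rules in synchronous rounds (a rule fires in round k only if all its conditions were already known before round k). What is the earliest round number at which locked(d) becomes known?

4

Round 1 fires (ii), (vi), (vii), (viii), giving wooden(c), metal(d), visible(d), valid(d).
Round 2 fires (i), giving bird(c).
Round 3 fires (x), giving green(c).
Round 4 fires (v), giving locked(d).
locked(d) first appears in round 4.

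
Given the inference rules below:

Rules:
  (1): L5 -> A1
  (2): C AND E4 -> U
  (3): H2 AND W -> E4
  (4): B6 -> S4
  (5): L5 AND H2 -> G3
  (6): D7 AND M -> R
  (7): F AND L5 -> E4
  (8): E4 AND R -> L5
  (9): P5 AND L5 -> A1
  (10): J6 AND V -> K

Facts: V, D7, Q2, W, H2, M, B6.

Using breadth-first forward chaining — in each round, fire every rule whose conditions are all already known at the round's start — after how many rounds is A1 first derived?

3

Round 1 fires (3), (4), (6), giving E4, S4, R.
Round 2 fires (8), giving L5.
Round 3 fires (1), (5), giving A1, G3.
A1 first appears in round 3.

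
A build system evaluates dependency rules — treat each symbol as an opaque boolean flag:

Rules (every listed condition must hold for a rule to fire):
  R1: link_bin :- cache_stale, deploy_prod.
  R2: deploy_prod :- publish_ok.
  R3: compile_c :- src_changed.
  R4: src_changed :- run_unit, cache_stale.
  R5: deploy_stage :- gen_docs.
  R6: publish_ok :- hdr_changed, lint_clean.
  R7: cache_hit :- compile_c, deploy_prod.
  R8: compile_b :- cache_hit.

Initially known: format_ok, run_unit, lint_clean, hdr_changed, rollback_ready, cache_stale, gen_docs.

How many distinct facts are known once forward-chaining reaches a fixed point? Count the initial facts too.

Round 1 fires R4, R5, R6, giving src_changed, deploy_stage, publish_ok.
Round 2 fires R2, R3, giving deploy_prod, compile_c.
Round 3 fires R1, R7, giving link_bin, cache_hit.
Round 4 fires R8, giving compile_b.
Closure: {cache_hit, cache_stale, compile_b, compile_c, deploy_prod, deploy_stage, format_ok, gen_docs, hdr_changed, link_bin, lint_clean, publish_ok, rollback_ready, run_unit, src_changed} — 15 facts.

15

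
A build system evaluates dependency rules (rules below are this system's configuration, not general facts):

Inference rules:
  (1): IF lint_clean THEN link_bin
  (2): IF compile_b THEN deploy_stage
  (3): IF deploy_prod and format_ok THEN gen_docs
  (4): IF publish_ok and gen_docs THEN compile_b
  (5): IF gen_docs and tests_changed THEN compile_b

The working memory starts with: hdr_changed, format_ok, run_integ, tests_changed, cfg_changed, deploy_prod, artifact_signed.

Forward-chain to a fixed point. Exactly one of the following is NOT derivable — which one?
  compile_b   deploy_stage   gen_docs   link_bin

Round 1: (3) [IF deploy_prod and format_ok THEN gen_docs]. New: gen_docs.
Round 2: (5) [IF gen_docs and tests_changed THEN compile_b]. New: compile_b.
Round 3: (2) [IF compile_b THEN deploy_stage]. New: deploy_stage.
Derived: deploy_stage (round 3), gen_docs (round 1), compile_b (round 2). link_bin never appears in any round.

link_bin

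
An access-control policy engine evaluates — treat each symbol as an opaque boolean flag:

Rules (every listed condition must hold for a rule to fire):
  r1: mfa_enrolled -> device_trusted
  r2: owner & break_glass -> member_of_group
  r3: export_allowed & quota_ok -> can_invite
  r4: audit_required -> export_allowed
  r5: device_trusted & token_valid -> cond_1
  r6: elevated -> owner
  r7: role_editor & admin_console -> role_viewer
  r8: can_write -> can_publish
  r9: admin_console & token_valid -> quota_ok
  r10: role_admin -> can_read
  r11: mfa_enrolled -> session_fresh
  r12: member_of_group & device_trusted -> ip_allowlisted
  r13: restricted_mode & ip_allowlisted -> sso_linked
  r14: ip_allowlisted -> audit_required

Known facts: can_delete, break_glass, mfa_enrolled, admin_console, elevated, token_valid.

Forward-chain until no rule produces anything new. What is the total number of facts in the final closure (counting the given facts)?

Round 1: r1 [mfa_enrolled -> device_trusted]; r6 [elevated -> owner]; r9 [admin_console & token_valid -> quota_ok]; r11 [mfa_enrolled -> session_fresh]. Adds device_trusted, owner, quota_ok, session_fresh.
Round 2: r2 [owner & break_glass -> member_of_group]; r5 [device_trusted & token_valid -> cond_1]. Adds member_of_group, cond_1.
Round 3: r12 [member_of_group & device_trusted -> ip_allowlisted]. Adds ip_allowlisted.
Round 4: r14 [ip_allowlisted -> audit_required]. Adds audit_required.
Round 5: r4 [audit_required -> export_allowed]. Adds export_allowed.
Round 6: r3 [export_allowed & quota_ok -> can_invite]. Adds can_invite.
Closure: {admin_console, audit_required, break_glass, can_delete, can_invite, cond_1, device_trusted, elevated, export_allowed, ip_allowlisted, member_of_group, mfa_enrolled, owner, quota_ok, session_fresh, token_valid} — 16 facts.

16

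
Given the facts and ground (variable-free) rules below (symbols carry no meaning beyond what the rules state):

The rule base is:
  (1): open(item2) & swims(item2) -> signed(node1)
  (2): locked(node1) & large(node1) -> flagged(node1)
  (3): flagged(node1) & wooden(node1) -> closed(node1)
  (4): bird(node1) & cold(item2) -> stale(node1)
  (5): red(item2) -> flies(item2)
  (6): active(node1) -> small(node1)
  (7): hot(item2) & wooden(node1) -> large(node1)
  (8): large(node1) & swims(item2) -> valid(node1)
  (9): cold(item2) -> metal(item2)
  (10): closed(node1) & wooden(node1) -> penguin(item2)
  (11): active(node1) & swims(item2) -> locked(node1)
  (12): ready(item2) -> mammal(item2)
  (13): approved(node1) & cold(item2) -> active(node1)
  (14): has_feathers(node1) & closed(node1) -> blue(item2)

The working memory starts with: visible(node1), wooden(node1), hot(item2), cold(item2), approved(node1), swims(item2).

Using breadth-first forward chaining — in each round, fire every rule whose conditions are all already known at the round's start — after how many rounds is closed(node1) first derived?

4

[1] (7) [hot(item2) & wooden(node1) -> large(node1)]; (9) [cold(item2) -> metal(item2)]; (13) [approved(node1) & cold(item2) -> active(node1)]. ⇒ new: large(node1), metal(item2), active(node1).
[2] (6) [active(node1) -> small(node1)]; (8) [large(node1) & swims(item2) -> valid(node1)]; (11) [active(node1) & swims(item2) -> locked(node1)]. ⇒ new: small(node1), valid(node1), locked(node1).
[3] (2) [locked(node1) & large(node1) -> flagged(node1)]. ⇒ new: flagged(node1).
[4] (3) [flagged(node1) & wooden(node1) -> closed(node1)]. ⇒ new: closed(node1).
closed(node1) first appears in round 4.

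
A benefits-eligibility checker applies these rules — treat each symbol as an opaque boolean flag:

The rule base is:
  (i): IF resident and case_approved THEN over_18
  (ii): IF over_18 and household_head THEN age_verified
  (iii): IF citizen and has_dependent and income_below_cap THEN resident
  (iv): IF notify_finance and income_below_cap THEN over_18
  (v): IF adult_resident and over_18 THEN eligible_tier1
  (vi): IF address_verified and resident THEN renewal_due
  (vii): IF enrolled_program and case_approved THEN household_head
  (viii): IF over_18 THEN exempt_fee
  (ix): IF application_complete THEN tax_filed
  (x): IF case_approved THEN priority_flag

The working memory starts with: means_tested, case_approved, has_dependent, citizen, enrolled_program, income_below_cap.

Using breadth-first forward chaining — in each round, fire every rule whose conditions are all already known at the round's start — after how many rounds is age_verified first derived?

3

[1] (iii) [IF citizen and has_dependent and income_below_cap THEN resident]; (vii) [IF enrolled_program and case_approved THEN household_head]; (x) [IF case_approved THEN priority_flag]. ⇒ new: resident, household_head, priority_flag.
[2] (i) [IF resident and case_approved THEN over_18]. ⇒ new: over_18.
[3] (ii) [IF over_18 and household_head THEN age_verified]; (viii) [IF over_18 THEN exempt_fee]. ⇒ new: age_verified, exempt_fee.
age_verified first appears in round 3.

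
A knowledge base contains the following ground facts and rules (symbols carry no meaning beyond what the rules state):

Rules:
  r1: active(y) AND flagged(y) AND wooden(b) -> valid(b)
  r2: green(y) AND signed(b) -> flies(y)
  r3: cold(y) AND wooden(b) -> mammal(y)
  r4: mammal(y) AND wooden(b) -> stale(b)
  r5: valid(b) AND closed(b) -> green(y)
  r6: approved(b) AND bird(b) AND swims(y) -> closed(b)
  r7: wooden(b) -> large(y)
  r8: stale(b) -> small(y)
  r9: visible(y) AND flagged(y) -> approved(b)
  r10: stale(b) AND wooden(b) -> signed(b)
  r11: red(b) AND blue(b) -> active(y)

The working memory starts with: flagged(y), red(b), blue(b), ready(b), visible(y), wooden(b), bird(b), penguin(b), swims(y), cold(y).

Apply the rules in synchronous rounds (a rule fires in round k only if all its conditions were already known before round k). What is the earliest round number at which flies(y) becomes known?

[1] r3 [cold(y) AND wooden(b) -> mammal(y)]; r7 [wooden(b) -> large(y)]; r9 [visible(y) AND flagged(y) -> approved(b)]; r11 [red(b) AND blue(b) -> active(y)]. ⇒ new: mammal(y), large(y), approved(b), active(y).
[2] r1 [active(y) AND flagged(y) AND wooden(b) -> valid(b)]; r4 [mammal(y) AND wooden(b) -> stale(b)]; r6 [approved(b) AND bird(b) AND swims(y) -> closed(b)]. ⇒ new: valid(b), stale(b), closed(b).
[3] r5 [valid(b) AND closed(b) -> green(y)]; r8 [stale(b) -> small(y)]; r10 [stale(b) AND wooden(b) -> signed(b)]. ⇒ new: green(y), small(y), signed(b).
[4] r2 [green(y) AND signed(b) -> flies(y)]. ⇒ new: flies(y).
flies(y) first appears in round 4.

4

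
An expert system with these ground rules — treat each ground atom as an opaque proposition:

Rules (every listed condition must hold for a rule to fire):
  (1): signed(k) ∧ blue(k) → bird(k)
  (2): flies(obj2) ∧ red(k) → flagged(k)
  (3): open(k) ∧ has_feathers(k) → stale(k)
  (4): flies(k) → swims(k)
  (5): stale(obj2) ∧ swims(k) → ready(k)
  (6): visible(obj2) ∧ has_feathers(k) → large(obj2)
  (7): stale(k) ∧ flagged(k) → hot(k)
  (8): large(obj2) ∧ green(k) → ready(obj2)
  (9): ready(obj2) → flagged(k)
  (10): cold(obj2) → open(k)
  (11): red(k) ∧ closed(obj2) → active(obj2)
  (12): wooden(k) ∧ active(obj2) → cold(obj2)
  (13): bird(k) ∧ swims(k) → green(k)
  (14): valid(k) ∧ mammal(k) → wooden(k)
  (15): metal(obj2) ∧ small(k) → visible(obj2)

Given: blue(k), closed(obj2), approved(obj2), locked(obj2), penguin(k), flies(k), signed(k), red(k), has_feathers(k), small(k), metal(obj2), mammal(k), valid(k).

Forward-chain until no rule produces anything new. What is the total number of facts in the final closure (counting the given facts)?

Round 1: (1) [signed(k) ∧ blue(k) → bird(k)]; (4) [flies(k) → swims(k)]; (11) [red(k) ∧ closed(obj2) → active(obj2)]; (14) [valid(k) ∧ mammal(k) → wooden(k)]; (15) [metal(obj2) ∧ small(k) → visible(obj2)]. New: bird(k), swims(k), active(obj2), wooden(k), visible(obj2).
Round 2: (6) [visible(obj2) ∧ has_feathers(k) → large(obj2)]; (12) [wooden(k) ∧ active(obj2) → cold(obj2)]; (13) [bird(k) ∧ swims(k) → green(k)]. New: large(obj2), cold(obj2), green(k).
Round 3: (8) [large(obj2) ∧ green(k) → ready(obj2)]; (10) [cold(obj2) → open(k)]. New: ready(obj2), open(k).
Round 4: (3) [open(k) ∧ has_feathers(k) → stale(k)]; (9) [ready(obj2) → flagged(k)]. New: stale(k), flagged(k).
Round 5: (7) [stale(k) ∧ flagged(k) → hot(k)]. New: hot(k).
Closure: {active(obj2), approved(obj2), bird(k), blue(k), closed(obj2), cold(obj2), flagged(k), flies(k), green(k), has_feathers(k), hot(k), large(obj2), locked(obj2), mammal(k), metal(obj2), open(k), penguin(k), ready(obj2), red(k), signed(k), small(k), stale(k), swims(k), valid(k), visible(obj2), wooden(k)} — 26 facts.

26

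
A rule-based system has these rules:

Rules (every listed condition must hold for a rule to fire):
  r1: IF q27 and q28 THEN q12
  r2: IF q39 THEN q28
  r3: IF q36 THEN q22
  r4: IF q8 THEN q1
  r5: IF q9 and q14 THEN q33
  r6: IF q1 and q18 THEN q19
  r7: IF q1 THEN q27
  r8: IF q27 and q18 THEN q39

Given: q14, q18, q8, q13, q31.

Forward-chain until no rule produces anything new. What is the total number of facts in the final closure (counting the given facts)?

Round 1 — r4, derive q1.
Round 2 — r6, r7, derive q19, q27.
Round 3 — r8, derive q39.
Round 4 — r2, derive q28.
Round 5 — r1, derive q12.
Closure: {q1, q12, q13, q14, q18, q19, q27, q28, q31, q39, q8} — 11 facts.

11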